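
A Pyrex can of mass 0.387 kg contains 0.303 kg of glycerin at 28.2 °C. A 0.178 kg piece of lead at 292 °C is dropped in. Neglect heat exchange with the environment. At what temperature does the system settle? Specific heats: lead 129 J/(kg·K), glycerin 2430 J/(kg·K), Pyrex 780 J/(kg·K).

T_f ≈ 33.9 °C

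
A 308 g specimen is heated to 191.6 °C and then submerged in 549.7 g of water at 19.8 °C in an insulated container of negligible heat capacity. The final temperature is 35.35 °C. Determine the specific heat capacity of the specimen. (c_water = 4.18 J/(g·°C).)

c ≈ 0.742 J/(g·°C)

Heat gained plus heat lost sum to zero:
308×c×(35.35 − 191.6) + 549.7×4.18×(35.35 − 19.8) = 0
-48125 c = -35730
c = -35730/-48125 ≈ 0.7424 J/(g·°C)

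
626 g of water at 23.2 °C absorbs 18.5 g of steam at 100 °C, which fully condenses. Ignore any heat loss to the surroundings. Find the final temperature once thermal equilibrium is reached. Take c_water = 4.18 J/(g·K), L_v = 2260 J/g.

Energy conservation, ΣQ = 0:
steam→water at 100 °C releases m L_v = 18.5×2260 = 41810; condensate cools 100→T: 18.5×4.18×(T − 100) = 77.33(T − 100); original water: 2616.7(T − 23.2)
2694 T = 41810 + 7733 + 60707 = 110250
T ≈ 40.92 °C, under the boiling point, so the assumption holds.

T_f ≈ 40.9 °C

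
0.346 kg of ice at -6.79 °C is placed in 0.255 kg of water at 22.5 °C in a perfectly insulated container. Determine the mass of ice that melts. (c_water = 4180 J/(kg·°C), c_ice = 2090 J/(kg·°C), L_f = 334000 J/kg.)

Cooling the water to 0 °C releases 0.255·4180·22.5 = 23983 J.
Of that, 0.346·2090·6.79 = 4910.1 J goes to bring the ice to 0 °C, leaving 19073 J.
To melt every bit of ice: 0.346·334000 = 115564 J.
Since 19073 < 115564 J, not all the ice melts; equilibrium is at 0 °C.
m_melted·334000 = 19073  ⇒  m_melted ≈ 0.0571 kg.

m_melted ≈ 0.0571 kg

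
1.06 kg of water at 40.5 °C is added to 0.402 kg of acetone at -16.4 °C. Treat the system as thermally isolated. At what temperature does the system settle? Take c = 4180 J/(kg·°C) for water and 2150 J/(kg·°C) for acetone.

T_f ≈ 31.2 °C

Taking heat into each body as positive, Σ m c ΔT = 0:
1.06*4180*(T − 40.5) + 0.402*2150*(T − (-16.4)) = 0
(4430.8 + 864.3) T = 4430.8*40.5 + 864.3*(-16.4)
T = 165273/5295.1 ≈ 31.21 °C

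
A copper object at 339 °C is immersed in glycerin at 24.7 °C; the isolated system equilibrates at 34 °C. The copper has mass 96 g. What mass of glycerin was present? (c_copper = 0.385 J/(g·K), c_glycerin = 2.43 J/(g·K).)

m ≈ 499 g

|Q_copper| = |Q_glycerin|:
96×0.385×(339 − 34) = m×2.43×(34 − 24.7)
22.6 m = 11273  ⇒  m ≈ 498.8 g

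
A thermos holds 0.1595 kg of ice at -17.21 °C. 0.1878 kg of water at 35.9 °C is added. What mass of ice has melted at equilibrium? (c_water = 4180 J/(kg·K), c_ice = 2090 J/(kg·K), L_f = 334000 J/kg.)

Cooling the water to 0 °C releases 0.1878×4180×35.9 = 28182 J.
Warming the ice to 0 °C takes 0.1595×2090×17.21 = 5737 J, leaving 22445 J for melting.
Fully melting the ice requires m_ice L_f = 0.1595×334000 = 53273 J.
22445 J < 53273 J, so only part of the ice melts and the system sits at 0 °C.
m_melted×334000 = 22445  ⇒  m_melted ≈ 0.0672 kg.

m_melted ≈ 0.0672 kg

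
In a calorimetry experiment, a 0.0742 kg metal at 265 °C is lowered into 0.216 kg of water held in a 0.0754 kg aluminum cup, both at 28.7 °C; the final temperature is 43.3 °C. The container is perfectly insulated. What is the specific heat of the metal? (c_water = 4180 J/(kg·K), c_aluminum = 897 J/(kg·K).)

Let T be the final temperature. ΣQ_i = 0:
0.0742·c·(43.3 − 265) + 0.216·4180·(43.3 − 28.7) + 0.0754·897·(43.3 − 28.7) = 0
-16.45 c = -14170
c = -14170/-16.45 ≈ 861.4 J/(kg·K)

c ≈ 861 J/(kg·K)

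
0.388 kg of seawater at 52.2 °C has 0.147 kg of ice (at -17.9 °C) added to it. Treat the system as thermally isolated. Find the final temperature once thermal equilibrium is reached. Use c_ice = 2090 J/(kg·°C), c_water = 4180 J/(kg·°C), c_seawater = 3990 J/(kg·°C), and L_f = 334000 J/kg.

T_f ≈ 12.1 °C

Net heat exchanged in the isolated system is zero:
warm ice to 0 °C: 0.147×2090×(0 − (-17.9)) = 5499.4; melt ice: 0.147×334000 = 49098; meltwater 0→T: 0.147×4180×T = 614.46 T; seawater: 1548.1(T − 52.2)
2162.6 T = 80812 − 54597 = 26214
T ≈ 12.12 °C. Since T > 0 °C, the all-ice-melts assumption holds.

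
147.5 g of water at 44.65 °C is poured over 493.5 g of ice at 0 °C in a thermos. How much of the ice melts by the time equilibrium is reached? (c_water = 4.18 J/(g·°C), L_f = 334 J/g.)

m_melted ≈ 82.4 g

Cooling the water to 0 °C releases 147.5×4.18×44.65 = 27529 J.
Fully melting the ice requires m_ice L_f = 493.5×334 = 164829 J.
Since 27529 < 164829 J, not all the ice melts; equilibrium is at 0 °C.
Mass melted = 27529/334 ≈ 82.42 g.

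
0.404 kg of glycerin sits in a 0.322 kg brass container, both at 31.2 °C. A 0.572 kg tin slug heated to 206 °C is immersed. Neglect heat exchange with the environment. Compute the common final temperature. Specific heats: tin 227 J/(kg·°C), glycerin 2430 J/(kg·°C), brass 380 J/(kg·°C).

T_f ≈ 49.6 °C

Energy conservation, ΣQ = 0:
0.572×227×(T − 206) + 0.404×2430×(T − 31.2) + 0.322×380×(T − 31.2) = 0
(129.84 + 981.72 + 122.36) T = 129.84×206 + 981.72×31.2 + 122.36×31.2
T = 61195 / 1233.9 = 49.6 °C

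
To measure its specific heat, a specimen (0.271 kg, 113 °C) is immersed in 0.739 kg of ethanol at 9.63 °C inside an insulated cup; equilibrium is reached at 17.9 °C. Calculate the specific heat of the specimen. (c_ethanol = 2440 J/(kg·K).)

Heat lost by the specimen = heat gained by the ethanol:
0.271×c×(113 − 17.9) = 0.739×2440×(17.9 − 9.63)
25.77 c = 14912  ⇒  c ≈ 578.6 J/(kg·K)

c ≈ 579 J/(kg·K)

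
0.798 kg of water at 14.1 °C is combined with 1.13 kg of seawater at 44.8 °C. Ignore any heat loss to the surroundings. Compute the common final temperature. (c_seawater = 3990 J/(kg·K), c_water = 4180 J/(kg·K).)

T_f is the heat-capacity-weighted average of the initial temperatures:
T_f = (4508.7·44.8 + 3335.6·14.1) / (4508.7 + 3335.6)
    = 249022 / 7844.3 ≈ 31.75 °C

T_f ≈ 31.7 °C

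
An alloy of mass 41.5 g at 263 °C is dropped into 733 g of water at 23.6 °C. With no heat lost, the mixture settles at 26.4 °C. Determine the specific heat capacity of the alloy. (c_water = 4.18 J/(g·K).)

Setting the total heat transfer to zero:
41.5×c×(26.4 − 263) + 733×4.18×(26.4 − 23.6) = 0
-9818.9 c = -8579
c = -8579/-9818.9 ≈ 0.8737 J/(g·K)

c ≈ 0.874 J/(g·K)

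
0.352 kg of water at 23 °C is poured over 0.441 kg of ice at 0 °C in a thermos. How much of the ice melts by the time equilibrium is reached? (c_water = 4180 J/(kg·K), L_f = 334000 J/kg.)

Water can give up m c ΔT = 0.352·4180·23 = 33841 J before reaching 0 °C.
To melt every bit of ice: 0.441·334000 = 147294 J.
Since 33841 < 147294 J, not all the ice melts; equilibrium is at 0 °C.
Mass melted = 33841/334000 ≈ 0.1013 kg.

m_melted ≈ 0.101 kg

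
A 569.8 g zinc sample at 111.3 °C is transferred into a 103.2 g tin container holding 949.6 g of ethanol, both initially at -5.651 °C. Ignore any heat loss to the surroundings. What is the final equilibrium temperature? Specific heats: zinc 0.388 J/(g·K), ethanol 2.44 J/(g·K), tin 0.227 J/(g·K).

T_f = Σ m_i c_i T_i / Σ m_i c_i:
T_f = (221.08×111.3 + 2317×(-5.651) + 23.43×(-5.651)) / (221.08 + 2317 + 23.43)
    = 11381 / 2561.5 ≈ 4.44 °C

T_f ≈ 4.4 °C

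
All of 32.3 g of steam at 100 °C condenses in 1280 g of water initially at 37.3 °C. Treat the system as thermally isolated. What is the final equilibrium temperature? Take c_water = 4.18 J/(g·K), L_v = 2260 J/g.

T_f ≈ 52.2 °C

Energy conservation, ΣQ = 0:
steam→water at 100 °C releases m L_v = 32.3·2260 = 72998; condensate cools 100→T: 32.3·4.18·(T − 100) = 135.01(T − 100); water warms: 1280·4.18·(T − 37.3) = 5350.4(T − 37.3)
5485.4 T = 72998 + 13501 + 199570 = 286069
T ≈ 52.15 °C — below 100 °C, confirming all the steam condensed.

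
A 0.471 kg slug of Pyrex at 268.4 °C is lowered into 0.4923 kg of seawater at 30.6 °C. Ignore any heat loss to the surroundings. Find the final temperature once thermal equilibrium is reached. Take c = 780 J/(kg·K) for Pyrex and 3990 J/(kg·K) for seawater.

Conservation of energy gives ΣQ = 0:
0.471*780*(T − 268.4) + 0.4923*3990*(T − 30.6) = 0
367.38(T − 268.4) + 1964.3(T − 30.6) = 0
(367.38 + 1964.3) T = 367.38*268.4 + 1964.3*30.6
T = 158712/2331.7 ≈ 68.07 °C

T_f ≈ 68.1 °C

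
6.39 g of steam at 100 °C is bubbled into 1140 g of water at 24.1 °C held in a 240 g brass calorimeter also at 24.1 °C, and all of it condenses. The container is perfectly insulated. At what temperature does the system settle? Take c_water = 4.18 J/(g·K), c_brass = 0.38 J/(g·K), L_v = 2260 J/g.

T_f ≈ 27.5 °C

Heat gained plus heat lost sum to zero:
condense steam: −6.39·2260 = −14441
  condensed water 100 °C→T: 26.71(T − 100)
  water warms: 1140·4.18·(T − 24.1) = 4765.2(T − 24.1)
  cup: 91.2(T − 24.1)
4883.1 T = 14441 + 2671 + 117039 = 134152
T ≈ 27.47 °C (< 100 °C, so full condensation is consistent).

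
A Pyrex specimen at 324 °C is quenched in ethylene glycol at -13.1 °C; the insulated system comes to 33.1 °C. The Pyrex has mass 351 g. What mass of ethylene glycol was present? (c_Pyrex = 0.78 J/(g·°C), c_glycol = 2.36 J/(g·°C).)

Setting the total heat transfer to zero:
351·0.78·(33.1 − 324) + m·2.36·(33.1 − (-13.1)) = 0
109.03 m = 79643
m = 79643/109.03 ≈ 730.5 g

m ≈ 730 g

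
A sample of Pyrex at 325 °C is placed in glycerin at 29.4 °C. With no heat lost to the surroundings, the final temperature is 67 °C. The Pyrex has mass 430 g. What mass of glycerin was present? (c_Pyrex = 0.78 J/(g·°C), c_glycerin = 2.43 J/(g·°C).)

Taking heat into each body as positive, Σ m c ΔT = 0:
430·0.78·(67 − 325) + m·2.43·(67 − 29.4) = 0
91.37 m = 86533
m = 86533/91.37 ≈ 947.1 g

m ≈ 947 g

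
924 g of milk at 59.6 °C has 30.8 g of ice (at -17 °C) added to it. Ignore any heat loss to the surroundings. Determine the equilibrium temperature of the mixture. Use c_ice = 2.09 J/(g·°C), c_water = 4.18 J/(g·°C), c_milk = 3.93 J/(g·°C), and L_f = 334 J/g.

T_f ≈ 54.5 °C

Net heat exchanged in the isolated system is zero:
warm ice to 0 °C: 30.8×2.09×(0 − (-17)) = 1094.3; fusion: m_ice L_f = 30.8×334 = 10287; meltwater 0→T: 30.8×4.18×T = 128.74 T; milk cools: 924×3.93×(T − 59.6) = 3631.3(T − 59.6)
3760.1 T = 216427 − 11382 = 205045
T ≈ 54.53 °C — above 0 °C, consistent with complete melting.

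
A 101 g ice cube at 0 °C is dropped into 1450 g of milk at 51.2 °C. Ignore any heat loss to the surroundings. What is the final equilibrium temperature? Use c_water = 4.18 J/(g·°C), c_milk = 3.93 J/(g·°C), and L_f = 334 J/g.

T_f ≈ 42.2 °C

Energy conservation, ΣQ = 0:
latent heat to melt: 101×334 = 33734
  meltwater 0→T: 101×4.18×T = 422.18 T
  milk cools: 1450×3.93×(T − 51.2) = 5698.5(T − 51.2)
6120.7 T = 291763 − 33734 = 258029
T ≈ 42.16 °C. Since T > 0 °C, the all-ice-melts assumption holds.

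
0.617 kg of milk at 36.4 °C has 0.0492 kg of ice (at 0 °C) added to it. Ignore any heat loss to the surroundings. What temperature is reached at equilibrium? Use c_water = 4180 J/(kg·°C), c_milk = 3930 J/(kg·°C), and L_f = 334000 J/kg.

T_f ≈ 27.3 °C

Energy balance with sensible and latent terms:
melt ice: 0.0492×334000 = 16433
  warm the meltwater: 205.66 T
  milk: 2424.8(T − 36.4)
2630.5 T = 88263 − 16433 = 71830
T ≈ 27.31 °C — above 0 °C, consistent with complete melting.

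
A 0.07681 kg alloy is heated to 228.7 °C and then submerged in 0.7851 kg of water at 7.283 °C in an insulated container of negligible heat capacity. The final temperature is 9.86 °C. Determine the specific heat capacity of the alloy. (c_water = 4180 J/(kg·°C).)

c ≈ 503 J/(kg·°C)

Energy conservation, ΣQ = 0:
0.07681·c·(9.86 − 228.7) + 0.7851·4180·(9.86 − 7.283) = 0
-16.81 c = -8457
c = -8457/-16.81 ≈ 503.1 J/(kg·°C)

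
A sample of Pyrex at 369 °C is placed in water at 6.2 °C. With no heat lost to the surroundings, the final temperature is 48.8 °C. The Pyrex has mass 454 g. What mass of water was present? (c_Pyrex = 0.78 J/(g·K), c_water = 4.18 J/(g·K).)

Heat lost by the Pyrex = heat gained by the water:
454·0.78·(369 − 48.8) = m·4.18·(48.8 − 6.2)
178.07 m = 113389  ⇒  m ≈ 636.8 g

m ≈ 637 g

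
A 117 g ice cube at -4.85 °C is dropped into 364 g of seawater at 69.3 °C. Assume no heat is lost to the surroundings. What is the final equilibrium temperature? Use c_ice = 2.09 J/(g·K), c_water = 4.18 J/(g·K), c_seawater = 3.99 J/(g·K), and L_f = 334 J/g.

T_f ≈ 31.1 °C

Setting the total heat transfer to zero:
ice -4.85→0 °C: 117×2.09×4.85 = 1186
  fusion: m_ice L_f = 117×334 = 39078
  meltwater 0→T: 117×4.18×T = 489.06 T
  seawater: 1452.4(T − 69.3)
1941.4 T = 100649 − 40264 = 60385
T ≈ 31.10 °C. Since T > 0 °C, the all-ice-melts assumption holds.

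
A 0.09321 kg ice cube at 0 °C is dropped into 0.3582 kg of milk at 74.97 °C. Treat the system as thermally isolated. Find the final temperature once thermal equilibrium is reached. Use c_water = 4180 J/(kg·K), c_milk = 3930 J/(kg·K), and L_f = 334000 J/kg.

T_f ≈ 41.4 °C

Conservation of energy gives ΣQ = 0:
fusion: m_ice L_f = 0.09321·334000 = 31132; meltwater 0→T: 0.09321·4180·T = 389.62 T; milk cools: 0.3582·3930·(T − 74.97) = 1407.7(T − 74.97)
1797.3 T = 105537 − 31132 = 74405
T ≈ 41.40 °C — above 0 °C, consistent with complete melting.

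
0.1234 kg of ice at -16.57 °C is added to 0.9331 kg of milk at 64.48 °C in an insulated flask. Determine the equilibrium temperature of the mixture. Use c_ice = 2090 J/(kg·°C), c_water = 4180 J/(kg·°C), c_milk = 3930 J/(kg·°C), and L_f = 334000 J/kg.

T_f ≈ 45.7 °C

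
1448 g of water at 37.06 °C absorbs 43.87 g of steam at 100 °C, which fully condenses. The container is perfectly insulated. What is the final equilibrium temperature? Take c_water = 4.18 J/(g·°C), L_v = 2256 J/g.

Taking heat into each body as positive, Σ m c ΔT = 0:
condense steam: −43.87·2256 = −98971
  condensed water 100 °C→T: 183.38(T − 100)
  water warms: 1448·4.18·(T − 37.06) = 6052.6(T − 37.06)
6236 T = 98971 + 18338 + 224311 = 341619
T ≈ 54.78 °C, under the boiling point, so the assumption holds.

T_f ≈ 54.8 °C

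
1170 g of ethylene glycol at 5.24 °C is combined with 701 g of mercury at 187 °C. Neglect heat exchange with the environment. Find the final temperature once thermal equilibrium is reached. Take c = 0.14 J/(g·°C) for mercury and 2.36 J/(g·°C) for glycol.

T_f ≈ 11.5 °C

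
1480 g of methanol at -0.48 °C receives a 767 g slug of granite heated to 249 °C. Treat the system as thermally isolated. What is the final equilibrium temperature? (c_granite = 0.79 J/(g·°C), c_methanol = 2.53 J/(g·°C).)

T_f ≈ 34.3 °C

|Q_granite| = |Q_methanol|:
767×0.79×(249 − T) = 1480×2.53×(T − (-0.48))
605.93(249 − T) = 3744.4(T − (-0.48))
4350.3 T = 149079  ⇒  T ≈ 34.27 °C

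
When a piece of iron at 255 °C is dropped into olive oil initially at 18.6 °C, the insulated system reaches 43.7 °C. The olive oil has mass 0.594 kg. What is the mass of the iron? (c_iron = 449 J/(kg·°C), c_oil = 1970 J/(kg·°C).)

m ≈ 0.31 kg

Energy conservation, ΣQ = 0:
m·449·(43.7 − 255) + 0.594·1970·(43.7 − 18.6) = 0
-94874 m = -29372
m = -29372/-94874 ≈ 0.3096 kg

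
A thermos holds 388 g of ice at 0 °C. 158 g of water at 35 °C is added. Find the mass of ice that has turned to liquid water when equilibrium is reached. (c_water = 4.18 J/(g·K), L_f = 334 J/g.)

m_melted ≈ 69.2 g

Cooling the water to 0 °C releases 158·4.18·35 = 23115 J.
Fully melting the ice requires m_ice L_f = 388·334 = 129592 J.
Since 23115 < 129592 J, not all the ice melts; equilibrium is at 0 °C.
m_melted·334 = 23115  ⇒  m_melted ≈ 69.21 g.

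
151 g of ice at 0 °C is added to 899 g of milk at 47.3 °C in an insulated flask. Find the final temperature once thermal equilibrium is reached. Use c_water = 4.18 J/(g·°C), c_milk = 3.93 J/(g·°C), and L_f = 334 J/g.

T_f ≈ 28.0 °C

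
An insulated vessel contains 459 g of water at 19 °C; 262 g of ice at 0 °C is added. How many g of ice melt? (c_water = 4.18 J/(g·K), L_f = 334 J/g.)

m_melted ≈ 109 g

Heat available from the water dropping to 0 °C: 459·4.18·19 = 36454 J.
To melt every bit of ice: 262·334 = 87508 J.
Since 36454 < 87508 J, not all the ice melts; equilibrium is at 0 °C.
Mass melted = 36454/334 ≈ 109.1 g.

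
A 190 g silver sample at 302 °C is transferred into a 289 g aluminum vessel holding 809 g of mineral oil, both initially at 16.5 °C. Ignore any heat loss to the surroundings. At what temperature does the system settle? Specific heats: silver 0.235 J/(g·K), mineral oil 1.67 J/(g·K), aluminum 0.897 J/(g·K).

T_f = Σ m_i c_i T_i / Σ m_i c_i:
T_f = (44.65×302 + 1351×16.5 + 259.23×16.5) / (44.65 + 1351 + 259.23)
    = 40054 / 1654.9 ≈ 24.20 °C

T_f ≈ 24.2 °C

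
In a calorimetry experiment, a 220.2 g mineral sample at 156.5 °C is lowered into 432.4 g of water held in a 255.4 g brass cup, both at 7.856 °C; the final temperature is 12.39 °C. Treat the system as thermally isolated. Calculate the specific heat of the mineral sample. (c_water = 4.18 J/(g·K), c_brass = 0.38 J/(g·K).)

Net heat exchanged in the isolated system is zero:
220.2×c×(12.39 − 156.5) + 432.4×4.18×(12.39 − 7.856) + 255.4×0.38×(12.39 − 7.856) = 0
-31733 c = -8634.9
c = -8634.9/-31733 ≈ 0.2721 J/(g·K)

c ≈ 0.272 J/(g·K)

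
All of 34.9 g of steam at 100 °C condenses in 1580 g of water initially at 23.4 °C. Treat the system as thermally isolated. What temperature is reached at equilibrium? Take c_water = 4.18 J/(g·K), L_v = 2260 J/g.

T_f ≈ 36.7 °C

Energy balance with sensible and latent terms:
latent heat released on condensation: 34.9·2260 = 78874; condensed water 100 °C→T: 145.88(T − 100); original water: 6604.4(T − 23.4)
6750.3 T = 78874 + 14588 + 154543 = 248005
T ≈ 36.74 °C, under the boiling point, so the assumption holds.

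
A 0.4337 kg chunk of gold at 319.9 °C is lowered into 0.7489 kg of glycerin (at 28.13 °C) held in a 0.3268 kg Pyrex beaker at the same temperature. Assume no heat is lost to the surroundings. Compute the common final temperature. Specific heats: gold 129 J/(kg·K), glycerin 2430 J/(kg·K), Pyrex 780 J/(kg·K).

Setting the total heat transfer to zero:
0.4337×129×(T − 319.9) + 0.7489×2430×(T − 28.13) + 0.3268×780×(T − 28.13) = 0
55.95(T − 319.9) + 1819.8(T − 28.13) + 254.9(T − 28.13) = 0
2130.7 T = 76260
T = 76260 / 2130.7 = 35.8 °C

T_f ≈ 35.8 °C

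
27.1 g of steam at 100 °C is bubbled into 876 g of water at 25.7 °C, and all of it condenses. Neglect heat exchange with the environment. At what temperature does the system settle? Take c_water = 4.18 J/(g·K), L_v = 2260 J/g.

T_f ≈ 44.2 °C

Energy balance with sensible and latent terms:
steam→water at 100 °C releases m L_v = 27.1×2260 = 61246; condensed water 100 °C→T: 113.28(T − 100); water warms: 876×4.18×(T − 25.7) = 3661.7(T − 25.7)
3775 T = 61246 + 11328 + 94105 = 166679
T ≈ 44.15 °C — below 100 °C, confirming all the steam condensed.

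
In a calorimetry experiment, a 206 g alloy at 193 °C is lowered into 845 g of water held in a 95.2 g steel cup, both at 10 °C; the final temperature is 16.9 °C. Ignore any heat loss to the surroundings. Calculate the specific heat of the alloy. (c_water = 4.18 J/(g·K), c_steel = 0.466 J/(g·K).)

c ≈ 0.68 J/(g·K)

Net heat exchanged in the isolated system is zero:
206×c×(16.9 − 193) + 845×4.18×(16.9 − 10) + 95.2×0.466×(16.9 − 10) = 0
-36277 c = -24678
c = -24678/-36277 ≈ 0.6803 J/(g·K)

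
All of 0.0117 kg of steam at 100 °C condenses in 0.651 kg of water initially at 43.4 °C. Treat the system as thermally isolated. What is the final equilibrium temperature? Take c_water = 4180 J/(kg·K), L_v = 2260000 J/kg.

T_f ≈ 53.9 °C

Taking heat into each body as positive, Σ m c ΔT = 0:
latent heat released on condensation: 0.0117·2260000 = 26442
  condensate cools 100→T: 0.0117·4180·(T − 100) = 48.91(T − 100)
  original water: 2721.2(T − 43.4)
2770.1 T = 26442 + 4890.6 + 118099 = 149432
T ≈ 53.94 °C — below 100 °C, confirming all the steam condensed.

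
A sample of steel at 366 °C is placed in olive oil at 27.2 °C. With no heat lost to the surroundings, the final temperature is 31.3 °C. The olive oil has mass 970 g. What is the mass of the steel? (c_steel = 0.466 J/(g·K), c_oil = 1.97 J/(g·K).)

m ≈ 50.2 g

|Q_steel| = |Q_oil|:
m×0.466×(366 − 31.3) = 970×1.97×(31.3 − 27.2)
155.97 m = 7834.7  ⇒  m ≈ 50.23 g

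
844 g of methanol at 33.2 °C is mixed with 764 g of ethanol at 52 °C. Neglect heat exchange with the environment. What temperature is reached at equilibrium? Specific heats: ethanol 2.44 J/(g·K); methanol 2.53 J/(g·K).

Energy conservation, ΣQ = 0:
764*2.44*(T − 52) + 844*2.53*(T − 33.2) = 0
(1864.2 + 2135.3) T = 1864.2*52 + 2135.3*33.2
T = 167829/3999.5 ≈ 41.96 °C

T_f ≈ 42.0 °C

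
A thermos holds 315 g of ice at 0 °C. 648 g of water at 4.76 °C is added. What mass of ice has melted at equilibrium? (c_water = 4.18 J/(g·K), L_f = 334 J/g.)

Heat available from the water dropping to 0 °C: 648×4.18×4.76 = 12893 J.
Melting all 315 g of ice would need 315×334 = 105210 J.
Since 12893 < 105210 J, not all the ice melts; equilibrium is at 0 °C.
m_melted×334 = 12893  ⇒  m_melted ≈ 38.6 g.

m_melted ≈ 38.6 g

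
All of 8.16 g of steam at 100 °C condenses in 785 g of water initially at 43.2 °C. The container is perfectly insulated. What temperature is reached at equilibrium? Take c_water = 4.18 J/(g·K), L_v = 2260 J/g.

T_f ≈ 49.3 °C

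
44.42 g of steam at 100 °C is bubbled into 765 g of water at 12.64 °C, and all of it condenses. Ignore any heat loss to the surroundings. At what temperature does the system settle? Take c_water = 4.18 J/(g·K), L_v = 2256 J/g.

T_f ≈ 47.1 °C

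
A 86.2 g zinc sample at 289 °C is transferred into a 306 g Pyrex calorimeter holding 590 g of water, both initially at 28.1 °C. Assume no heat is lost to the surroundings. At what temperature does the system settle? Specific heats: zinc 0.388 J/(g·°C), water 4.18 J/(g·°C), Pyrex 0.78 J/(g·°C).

Taking heat into each body as positive, Σ m c ΔT = 0:
86.2×0.388×(T − 289) + 590×4.18×(T − 28.1) + 306×0.78×(T − 28.1) = 0
2738.3 T = 85673
T = 85673/2738.3 ≈ 31.29 °C

T_f ≈ 31.3 °C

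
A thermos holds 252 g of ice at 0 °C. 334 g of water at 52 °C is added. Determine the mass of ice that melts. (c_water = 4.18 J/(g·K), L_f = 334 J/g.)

Water can give up m c ΔT = 334×4.18×52 = 72598 J before reaching 0 °C.
To melt every bit of ice: 252×334 = 84168 J.
Since 72598 < 84168 J, not all the ice melts; equilibrium is at 0 °C.
Mass melted = 72598/334 ≈ 217.4 g.

m_melted ≈ 217 g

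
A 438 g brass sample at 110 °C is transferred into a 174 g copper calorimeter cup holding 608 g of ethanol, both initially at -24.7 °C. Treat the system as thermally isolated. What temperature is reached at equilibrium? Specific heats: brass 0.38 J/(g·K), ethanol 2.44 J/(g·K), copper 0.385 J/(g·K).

T_f = Σ m_i c_i T_i / Σ m_i c_i:
T_f = (166.44·110 + 1483.5·(-24.7) + 66.99·(-24.7)) / (166.44 + 1483.5 + 66.99)
    = -19989 / 1717 ≈ -11.64 °C

T_f ≈ -11.6 °C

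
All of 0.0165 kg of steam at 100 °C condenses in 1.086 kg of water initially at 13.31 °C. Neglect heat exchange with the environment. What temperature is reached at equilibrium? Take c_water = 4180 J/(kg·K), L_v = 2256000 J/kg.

T_f ≈ 22.7 °C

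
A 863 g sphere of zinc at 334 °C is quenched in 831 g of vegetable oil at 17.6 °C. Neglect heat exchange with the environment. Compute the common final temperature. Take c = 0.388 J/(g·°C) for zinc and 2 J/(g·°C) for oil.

T_f ≈ 70.7 °C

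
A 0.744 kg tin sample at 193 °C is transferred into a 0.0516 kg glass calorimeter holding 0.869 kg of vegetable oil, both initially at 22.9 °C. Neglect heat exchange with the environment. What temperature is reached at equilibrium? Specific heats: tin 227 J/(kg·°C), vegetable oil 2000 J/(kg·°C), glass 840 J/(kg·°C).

Heat gained plus heat lost sum to zero:
0.744×227×(T − 193) + 0.869×2000×(T − 22.9) + 0.0516×840×(T − 22.9) = 0
1950.2 T = 73388
T ≈ 37.63 °C

T_f ≈ 37.6 °C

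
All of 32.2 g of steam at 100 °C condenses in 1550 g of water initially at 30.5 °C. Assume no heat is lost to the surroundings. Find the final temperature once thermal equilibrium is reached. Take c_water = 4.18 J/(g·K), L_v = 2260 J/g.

T_f ≈ 42.9 °C

Sum of m c ΔT and latent-heat terms is zero:
latent heat released on condensation: 32.2×2260 = 72772
  condensate cools 100→T: 32.2×4.18×(T − 100) = 134.6(T − 100)
  water warms: 1550×4.18×(T − 30.5) = 6479(T − 30.5)
6613.6 T = 72772 + 13460 + 197610 = 283841
T ≈ 42.92 °C — below 100 °C, confirming all the steam condensed.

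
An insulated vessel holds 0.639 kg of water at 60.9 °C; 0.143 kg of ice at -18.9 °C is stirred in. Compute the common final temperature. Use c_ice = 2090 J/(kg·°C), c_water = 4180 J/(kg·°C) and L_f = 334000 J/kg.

Sum of m c ΔT and latent-heat terms is zero:
warm ice to 0 °C: 0.143·2090·(0 − (-18.9)) = 5648.6; latent heat to melt: 0.143·334000 = 47762; warm the meltwater: 597.74 T; water cools: 0.639·4180·(T − 60.9) = 2671(T − 60.9)
3268.8 T = 162665 − 53411 = 109254
T ≈ 33.42 °C — above 0 °C, consistent with complete melting.

T_f ≈ 33.4 °C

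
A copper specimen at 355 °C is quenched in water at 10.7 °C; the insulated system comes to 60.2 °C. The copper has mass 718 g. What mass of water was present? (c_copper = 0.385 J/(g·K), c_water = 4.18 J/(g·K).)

Net heat exchanged in the isolated system is zero:
718·0.385·(60.2 − 355) + m·4.18·(60.2 − 10.7) = 0
206.91 m = 81492
m = 81492/206.91 ≈ 393.9 g

m ≈ 394 g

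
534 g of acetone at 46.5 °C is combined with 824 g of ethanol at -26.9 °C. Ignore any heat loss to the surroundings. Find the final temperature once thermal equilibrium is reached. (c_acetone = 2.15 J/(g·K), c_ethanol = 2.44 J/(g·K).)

T_f ≈ -0.2 °C

Conservation of energy gives ΣQ = 0:
534·2.15·(T − 46.5) + 824·2.44·(T − (-26.9)) = 0
1148.1(T − 46.5) + 2010.6(T − (-26.9)) = 0
3158.7 T = -697.41
T = -697.41/3158.7 ≈ -0.22 °C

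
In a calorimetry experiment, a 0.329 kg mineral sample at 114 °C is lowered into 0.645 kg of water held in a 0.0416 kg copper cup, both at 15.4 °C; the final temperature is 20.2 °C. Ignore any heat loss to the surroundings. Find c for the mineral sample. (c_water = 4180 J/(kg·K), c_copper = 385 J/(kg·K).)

c ≈ 422 J/(kg·K)

Energy conservation, ΣQ = 0:
0.329·c·(20.2 − 114) + 0.645·4180·(20.2 − 15.4) + 0.0416·385·(20.2 − 15.4) = 0
-30.86 c = -13018
c = -13018/-30.86 ≈ 421.8 J/(kg·K)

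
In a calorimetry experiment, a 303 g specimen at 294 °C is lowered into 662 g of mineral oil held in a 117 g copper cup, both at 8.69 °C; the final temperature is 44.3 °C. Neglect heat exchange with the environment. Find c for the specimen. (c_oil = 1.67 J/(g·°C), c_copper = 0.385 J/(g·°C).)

Heat gained plus heat lost sum to zero:
303×c×(44.3 − 294) + 662×1.67×(44.3 − 8.69) + 117×0.385×(44.3 − 8.69) = 0
-75659 c = -40972
c = -40972/-75659 ≈ 0.5415 J/(g·°C)

c ≈ 0.542 J/(g·°C)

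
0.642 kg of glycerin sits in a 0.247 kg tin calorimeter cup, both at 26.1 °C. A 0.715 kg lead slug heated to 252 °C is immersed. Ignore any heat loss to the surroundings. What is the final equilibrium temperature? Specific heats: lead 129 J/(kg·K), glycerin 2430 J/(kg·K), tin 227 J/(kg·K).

T_f is the heat-capacity-weighted average of the initial temperatures:
T_f = (92.23*252 + 1560.1*26.1 + 56.07*26.1) / (92.23 + 1560.1 + 56.07)
    = 65424 / 1708.4 ≈ 38.30 °C

T_f ≈ 38.3 °C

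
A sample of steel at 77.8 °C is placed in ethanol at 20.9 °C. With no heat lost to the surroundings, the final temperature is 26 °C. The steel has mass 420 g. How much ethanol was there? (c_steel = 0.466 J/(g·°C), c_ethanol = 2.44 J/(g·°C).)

|Q_steel| = |Q_ethanol|:
420×0.466×(77.8 − 26) = m×2.44×(26 − 20.9)
12.44 m = 10138  ⇒  m ≈ 814.7 g

m ≈ 815 g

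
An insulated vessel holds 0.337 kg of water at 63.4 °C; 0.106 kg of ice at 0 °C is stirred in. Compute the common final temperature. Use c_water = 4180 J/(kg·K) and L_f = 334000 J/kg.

Taking heat into each body as positive, Σ m c ΔT = 0:
fusion: m_ice L_f = 0.106·334000 = 35404
  meltwater 0→T: 0.106·4180·T = 443.08 T
  water cools: 0.337·4180·(T − 63.4) = 1408.7(T − 63.4)
1851.7 T = 89309 − 35404 = 53905
T ≈ 29.11 °C. Since T > 0 °C, the all-ice-melts assumption holds.

T_f ≈ 29.1 °C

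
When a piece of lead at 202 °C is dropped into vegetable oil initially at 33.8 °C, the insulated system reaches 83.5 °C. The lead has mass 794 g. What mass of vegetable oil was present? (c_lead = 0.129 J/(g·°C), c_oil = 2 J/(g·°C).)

m ≈ 122 g

Heat lost by the lead = heat gained by the oil:
794·0.129·(202 − 83.5) = m·2·(83.5 − 33.8)
99.4 m = 12137  ⇒  m ≈ 122.1 g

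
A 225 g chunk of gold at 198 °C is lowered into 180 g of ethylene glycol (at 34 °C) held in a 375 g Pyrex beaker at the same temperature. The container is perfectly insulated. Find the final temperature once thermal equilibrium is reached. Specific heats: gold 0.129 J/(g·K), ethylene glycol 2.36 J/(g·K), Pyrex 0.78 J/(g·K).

Heat gained plus heat lost sum to zero:
225×0.129×(T − 198) + 180×2.36×(T − 34) + 375×0.78×(T − 34) = 0
29.03(T − 198) + 424.8(T − 34) + 292.5(T − 34) = 0
746.32 T = 30135
T = 30135 / 746.32 = 40.4 °C

T_f ≈ 40.4 °C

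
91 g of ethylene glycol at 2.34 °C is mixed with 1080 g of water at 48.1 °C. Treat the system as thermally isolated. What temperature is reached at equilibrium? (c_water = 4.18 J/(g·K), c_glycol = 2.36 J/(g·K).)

With ΣQ=0 the equilibrium temperature is the m·c-weighted mean:
T_f = (4514.4*48.1 + 214.76*2.34) / (4514.4 + 214.76)
    = 217645 / 4729.2 ≈ 46.02 °C

T_f ≈ 46.0 °C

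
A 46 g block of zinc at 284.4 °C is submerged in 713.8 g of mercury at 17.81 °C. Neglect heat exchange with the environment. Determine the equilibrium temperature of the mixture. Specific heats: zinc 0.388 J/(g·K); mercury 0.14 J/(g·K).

Energy conservation, ΣQ = 0:
46×0.388×(T − 284.4) + 713.8×0.14×(T − 17.81) = 0
17.85(T − 284.4) + 99.93(T − 17.81) = 0
117.78 T = 6855.8
T = 6855.8/117.78 ≈ 58.21 °C

T_f ≈ 58.2 °C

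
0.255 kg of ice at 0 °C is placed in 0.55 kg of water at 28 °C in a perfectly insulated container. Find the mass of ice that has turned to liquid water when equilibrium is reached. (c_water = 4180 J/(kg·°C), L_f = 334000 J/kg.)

m_melted ≈ 0.193 kg

Heat available from the water dropping to 0 °C: 0.55·4180·28 = 64372 J.
Melting all 0.255 kg of ice would need 0.255·334000 = 85170 J.
Since 64372 < 85170 J, not all the ice melts; equilibrium is at 0 °C.
m_melt = 64372 / L_f = 0.1927 kg.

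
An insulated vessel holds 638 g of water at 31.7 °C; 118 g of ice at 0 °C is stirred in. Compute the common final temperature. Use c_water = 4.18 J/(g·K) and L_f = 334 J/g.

T_f ≈ 14.3 °C

Net heat exchanged in the isolated system is zero:
latent heat to melt: 118×334 = 39412; meltwater 0→T: 118×4.18×T = 493.24 T; water: 2666.8(T − 31.7)
3160.1 T = 84539 − 39412 = 45127
T ≈ 14.28 °C. Since T > 0 °C, the all-ice-melts assumption holds.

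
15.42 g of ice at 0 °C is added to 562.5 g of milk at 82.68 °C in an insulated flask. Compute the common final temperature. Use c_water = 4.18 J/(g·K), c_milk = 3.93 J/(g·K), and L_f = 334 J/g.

Net heat exchanged in the isolated system is zero:
melt ice: 15.42×334 = 5150.3
  warm the meltwater: 64.46 T
  milk cools: 562.5×3.93×(T − 82.68) = 2210.6(T − 82.68)
2275.1 T = 182774 − 5150.3 = 177624
T ≈ 78.07 °C (positive, so assuming full melt was valid).

T_f ≈ 78.1 °C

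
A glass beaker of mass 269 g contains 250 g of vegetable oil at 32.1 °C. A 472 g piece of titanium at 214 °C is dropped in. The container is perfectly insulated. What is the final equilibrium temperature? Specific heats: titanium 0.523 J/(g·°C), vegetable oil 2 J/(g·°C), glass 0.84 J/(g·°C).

Heat gained plus heat lost sum to zero:
472×0.523×(T − 214) + 250×2×(T − 32.1) + 269×0.84×(T − 32.1) = 0
(246.86 + 500 + 225.96) T = 246.86×214 + 500×32.1 + 225.96×32.1
T ≈ 78.26 °C

T_f ≈ 78.3 °C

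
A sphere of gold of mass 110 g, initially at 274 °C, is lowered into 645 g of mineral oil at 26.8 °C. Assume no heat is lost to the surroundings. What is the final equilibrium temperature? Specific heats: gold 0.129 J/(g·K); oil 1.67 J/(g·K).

T_f ≈ 30.0 °C

Energy conservation, ΣQ = 0:
110*0.129*(T − 274) + 645*1.67*(T − 26.8) = 0
(14.19 + 1077.1) T = 14.19*274 + 1077.1*26.8
T = 32756 / 1091.3 = 30 °C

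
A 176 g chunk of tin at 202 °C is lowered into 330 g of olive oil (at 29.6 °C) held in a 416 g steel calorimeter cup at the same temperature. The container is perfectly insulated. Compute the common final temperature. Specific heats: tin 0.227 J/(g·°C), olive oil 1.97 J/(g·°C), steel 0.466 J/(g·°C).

Heat gained plus heat lost sum to zero:
176×0.227×(T − 202) + 330×1.97×(T − 29.6) + 416×0.466×(T − 29.6) = 0
39.95(T − 202) + 650.1(T − 29.6) + 193.86(T − 29.6) = 0
883.91 T = 33051
T ≈ 37.39 °C

T_f ≈ 37.4 °C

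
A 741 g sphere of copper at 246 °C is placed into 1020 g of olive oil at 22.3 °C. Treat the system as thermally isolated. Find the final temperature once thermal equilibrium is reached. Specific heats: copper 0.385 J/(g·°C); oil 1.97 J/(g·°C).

Taking heat into each body as positive, Σ m c ΔT = 0:
741*0.385*(T − 246) + 1020*1.97*(T − 22.3) = 0
285.29(T − 246) + 2009.4(T − 22.3) = 0
(285.29 + 2009.4) T = 285.29*246 + 2009.4*22.3
T = 114990 / 2294.7 = 50.1 °C

T_f ≈ 50.1 °C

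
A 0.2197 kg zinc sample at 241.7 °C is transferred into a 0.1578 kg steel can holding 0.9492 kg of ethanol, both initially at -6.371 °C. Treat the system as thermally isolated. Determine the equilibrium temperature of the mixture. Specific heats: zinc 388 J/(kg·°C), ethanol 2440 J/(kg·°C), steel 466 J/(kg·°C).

T_f ≈ 2.2 °C

T_f is the heat-capacity-weighted average of the initial temperatures:
T_f = (85.24·241.7 + 2316·(-6.371) + 73.53·(-6.371)) / (85.24 + 2316 + 73.53)
    = 5379.3 / 2474.8 ≈ 2.17 °C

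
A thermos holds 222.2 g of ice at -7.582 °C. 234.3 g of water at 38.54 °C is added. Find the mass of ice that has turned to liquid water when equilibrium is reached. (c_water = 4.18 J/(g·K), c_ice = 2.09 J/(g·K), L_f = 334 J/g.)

m_melted ≈ 102 g

Heat available from the water dropping to 0 °C: 234.3·4.18·38.54 = 37745 J.
Of that, 222.2·2.09·7.582 = 3521.1 J goes to bring the ice to 0 °C, leaving 34224 J.
To melt every bit of ice: 222.2·334 = 74215 J.
34224 J < 74215 J, so only part of the ice melts and the system sits at 0 °C.
m_melted·334 = 34224  ⇒  m_melted ≈ 102.5 g.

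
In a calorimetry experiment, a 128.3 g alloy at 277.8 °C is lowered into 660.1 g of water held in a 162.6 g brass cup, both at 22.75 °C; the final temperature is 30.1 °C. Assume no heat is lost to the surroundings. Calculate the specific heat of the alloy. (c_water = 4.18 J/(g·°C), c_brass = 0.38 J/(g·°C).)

c ≈ 0.652 J/(g·°C)

Energy conservation, ΣQ = 0:
128.3×c×(30.1 − 277.8) + 660.1×4.18×(30.1 − 22.75) + 162.6×0.38×(30.1 − 22.75) = 0
-31780 c = -20734
c = -20734/-31780 ≈ 0.6524 J/(g·°C)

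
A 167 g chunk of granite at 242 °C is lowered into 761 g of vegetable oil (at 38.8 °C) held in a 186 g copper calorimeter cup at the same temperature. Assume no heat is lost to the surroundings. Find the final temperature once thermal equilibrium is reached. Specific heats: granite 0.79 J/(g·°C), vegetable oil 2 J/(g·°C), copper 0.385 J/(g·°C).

T_f ≈ 54.3 °C

Conservation of energy gives ΣQ = 0:
167×0.79×(T − 242) + 761×2×(T − 38.8) + 186×0.385×(T − 38.8) = 0
1725.5 T = 93759
T = 93759 / 1725.5 = 54.3 °C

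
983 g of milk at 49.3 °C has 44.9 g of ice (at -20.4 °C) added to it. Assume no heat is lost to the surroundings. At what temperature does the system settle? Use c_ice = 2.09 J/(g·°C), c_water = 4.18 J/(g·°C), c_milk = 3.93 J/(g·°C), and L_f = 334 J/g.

Taking heat into each body as positive, Σ m c ΔT = 0:
warm ice to 0 °C: 44.9×2.09×(0 − (-20.4)) = 1914.4; fusion: m_ice L_f = 44.9×334 = 14997; warm the meltwater: 187.68 T; milk: 3863.2(T − 49.3)
4050.9 T = 190455 − 16911 = 173544
T ≈ 42.84 °C — above 0 °C, consistent with complete melting.

T_f ≈ 42.8 °C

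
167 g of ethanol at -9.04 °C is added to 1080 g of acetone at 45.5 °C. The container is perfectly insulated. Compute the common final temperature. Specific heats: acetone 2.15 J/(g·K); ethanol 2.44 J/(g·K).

T_f = Σ m_i c_i T_i / Σ m_i c_i:
T_f = (2322·45.5 + 407.48·(-9.04)) / (2322 + 407.48)
    = 101967 / 2729.5 ≈ 37.36 °C

T_f ≈ 37.4 °C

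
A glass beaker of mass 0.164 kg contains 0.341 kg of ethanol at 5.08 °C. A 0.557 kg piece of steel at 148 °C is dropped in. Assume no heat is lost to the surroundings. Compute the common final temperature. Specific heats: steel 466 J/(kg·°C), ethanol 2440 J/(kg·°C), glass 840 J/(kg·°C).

Setting the total heat transfer to zero:
0.557·466·(T − 148) + 0.341·2440·(T − 5.08) + 0.164·840·(T − 5.08) = 0
259.56(T − 148) + 832.04(T − 5.08) + 137.76(T − 5.08) = 0
(259.56 + 832.04 + 137.76) T = 259.56·148 + 832.04·5.08 + 137.76·5.08
T ≈ 35.26 °C

T_f ≈ 35.3 °C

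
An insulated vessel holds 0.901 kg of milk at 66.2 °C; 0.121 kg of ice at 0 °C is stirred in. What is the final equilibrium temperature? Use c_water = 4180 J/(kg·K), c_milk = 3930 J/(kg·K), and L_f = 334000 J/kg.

Net heat exchanged in the isolated system is zero:
latent heat to melt: 0.121×334000 = 40414
  meltwater 0→T: 0.121×4180×T = 505.78 T
  milk cools: 0.901×3930×(T − 66.2) = 3540.9(T − 66.2)
4046.7 T = 234410 − 40414 = 193996
T ≈ 47.94 °C (positive, so assuming full melt was valid).

T_f ≈ 47.9 °C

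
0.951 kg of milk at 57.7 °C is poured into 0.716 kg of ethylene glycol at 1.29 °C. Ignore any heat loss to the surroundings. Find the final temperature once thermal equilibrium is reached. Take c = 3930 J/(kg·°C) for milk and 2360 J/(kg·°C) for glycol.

T_f ≈ 40.1 °C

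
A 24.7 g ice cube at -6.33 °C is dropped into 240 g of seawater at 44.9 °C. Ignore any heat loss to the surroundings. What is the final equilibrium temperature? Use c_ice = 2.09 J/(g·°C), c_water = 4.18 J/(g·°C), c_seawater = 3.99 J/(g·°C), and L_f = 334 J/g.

Sum of m c ΔT and latent-heat terms is zero:
warm ice to 0 °C: 24.7·2.09·(0 − (-6.33)) = 326.77
  melt ice: 24.7·334 = 8249.8
  warm the meltwater: 103.25 T
  seawater cools: 240·3.99·(T − 44.9) = 957.6(T − 44.9)
1060.8 T = 42996 − 8576.6 = 34420
T ≈ 32.45 °C. Since T > 0 °C, the all-ice-melts assumption holds.

T_f ≈ 32.4 °C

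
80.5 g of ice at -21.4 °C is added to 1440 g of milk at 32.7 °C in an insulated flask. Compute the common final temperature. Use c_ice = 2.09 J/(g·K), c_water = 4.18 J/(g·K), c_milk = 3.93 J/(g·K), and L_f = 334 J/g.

T_f ≈ 25.8 °C

Sum of m c ΔT and latent-heat terms is zero:
ice -21.4→0 °C: 80.5×2.09×21.4 = 3600.4; fusion: m_ice L_f = 80.5×334 = 26887; warm the meltwater: 336.49 T; milk cools: 1440×3.93×(T − 32.7) = 5659.2(T − 32.7)
5995.7 T = 185056 − 30487 = 154568
T ≈ 25.78 °C — above 0 °C, consistent with complete melting.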